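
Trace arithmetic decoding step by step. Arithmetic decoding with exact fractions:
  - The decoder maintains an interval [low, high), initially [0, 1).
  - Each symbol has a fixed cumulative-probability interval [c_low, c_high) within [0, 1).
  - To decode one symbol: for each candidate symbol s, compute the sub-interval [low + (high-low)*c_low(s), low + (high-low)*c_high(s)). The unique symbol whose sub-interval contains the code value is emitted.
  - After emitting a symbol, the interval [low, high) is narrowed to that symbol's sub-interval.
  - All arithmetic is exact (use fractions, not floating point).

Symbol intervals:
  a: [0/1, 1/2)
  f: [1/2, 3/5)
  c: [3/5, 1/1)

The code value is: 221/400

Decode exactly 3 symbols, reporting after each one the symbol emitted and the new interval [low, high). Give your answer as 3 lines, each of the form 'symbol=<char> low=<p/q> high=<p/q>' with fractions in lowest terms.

Answer: symbol=f low=1/2 high=3/5
symbol=f low=11/20 high=14/25
symbol=a low=11/20 high=111/200

Derivation:
Step 1: interval [0/1, 1/1), width = 1/1 - 0/1 = 1/1
  'a': [0/1 + 1/1*0/1, 0/1 + 1/1*1/2) = [0/1, 1/2)
  'f': [0/1 + 1/1*1/2, 0/1 + 1/1*3/5) = [1/2, 3/5) <- contains code 221/400
  'c': [0/1 + 1/1*3/5, 0/1 + 1/1*1/1) = [3/5, 1/1)
  emit 'f', narrow to [1/2, 3/5)
Step 2: interval [1/2, 3/5), width = 3/5 - 1/2 = 1/10
  'a': [1/2 + 1/10*0/1, 1/2 + 1/10*1/2) = [1/2, 11/20)
  'f': [1/2 + 1/10*1/2, 1/2 + 1/10*3/5) = [11/20, 14/25) <- contains code 221/400
  'c': [1/2 + 1/10*3/5, 1/2 + 1/10*1/1) = [14/25, 3/5)
  emit 'f', narrow to [11/20, 14/25)
Step 3: interval [11/20, 14/25), width = 14/25 - 11/20 = 1/100
  'a': [11/20 + 1/100*0/1, 11/20 + 1/100*1/2) = [11/20, 111/200) <- contains code 221/400
  'f': [11/20 + 1/100*1/2, 11/20 + 1/100*3/5) = [111/200, 139/250)
  'c': [11/20 + 1/100*3/5, 11/20 + 1/100*1/1) = [139/250, 14/25)
  emit 'a', narrow to [11/20, 111/200)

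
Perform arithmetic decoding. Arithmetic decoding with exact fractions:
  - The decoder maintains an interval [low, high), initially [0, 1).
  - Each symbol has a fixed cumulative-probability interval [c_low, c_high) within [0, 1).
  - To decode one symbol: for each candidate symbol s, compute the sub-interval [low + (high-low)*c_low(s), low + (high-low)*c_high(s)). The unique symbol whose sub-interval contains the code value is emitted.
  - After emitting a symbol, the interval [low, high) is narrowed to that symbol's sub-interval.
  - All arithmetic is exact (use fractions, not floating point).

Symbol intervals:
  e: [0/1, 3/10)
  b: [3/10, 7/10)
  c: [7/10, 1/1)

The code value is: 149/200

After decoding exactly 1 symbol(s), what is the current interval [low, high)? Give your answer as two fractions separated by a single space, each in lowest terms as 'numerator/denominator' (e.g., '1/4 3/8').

Answer: 7/10 1/1

Derivation:
Step 1: interval [0/1, 1/1), width = 1/1 - 0/1 = 1/1
  'e': [0/1 + 1/1*0/1, 0/1 + 1/1*3/10) = [0/1, 3/10)
  'b': [0/1 + 1/1*3/10, 0/1 + 1/1*7/10) = [3/10, 7/10)
  'c': [0/1 + 1/1*7/10, 0/1 + 1/1*1/1) = [7/10, 1/1) <- contains code 149/200
  emit 'c', narrow to [7/10, 1/1)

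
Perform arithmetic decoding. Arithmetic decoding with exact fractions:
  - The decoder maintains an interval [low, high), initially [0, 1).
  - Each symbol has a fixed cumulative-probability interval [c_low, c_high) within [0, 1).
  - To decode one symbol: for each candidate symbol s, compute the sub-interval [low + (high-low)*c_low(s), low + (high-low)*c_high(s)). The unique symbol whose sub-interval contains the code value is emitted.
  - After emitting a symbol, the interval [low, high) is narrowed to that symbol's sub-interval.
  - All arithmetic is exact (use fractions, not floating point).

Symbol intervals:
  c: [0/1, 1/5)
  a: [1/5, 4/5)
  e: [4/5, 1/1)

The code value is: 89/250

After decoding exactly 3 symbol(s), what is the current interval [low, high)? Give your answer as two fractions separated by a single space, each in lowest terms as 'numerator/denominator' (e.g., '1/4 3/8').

Step 1: interval [0/1, 1/1), width = 1/1 - 0/1 = 1/1
  'c': [0/1 + 1/1*0/1, 0/1 + 1/1*1/5) = [0/1, 1/5)
  'a': [0/1 + 1/1*1/5, 0/1 + 1/1*4/5) = [1/5, 4/5) <- contains code 89/250
  'e': [0/1 + 1/1*4/5, 0/1 + 1/1*1/1) = [4/5, 1/1)
  emit 'a', narrow to [1/5, 4/5)
Step 2: interval [1/5, 4/5), width = 4/5 - 1/5 = 3/5
  'c': [1/5 + 3/5*0/1, 1/5 + 3/5*1/5) = [1/5, 8/25)
  'a': [1/5 + 3/5*1/5, 1/5 + 3/5*4/5) = [8/25, 17/25) <- contains code 89/250
  'e': [1/5 + 3/5*4/5, 1/5 + 3/5*1/1) = [17/25, 4/5)
  emit 'a', narrow to [8/25, 17/25)
Step 3: interval [8/25, 17/25), width = 17/25 - 8/25 = 9/25
  'c': [8/25 + 9/25*0/1, 8/25 + 9/25*1/5) = [8/25, 49/125) <- contains code 89/250
  'a': [8/25 + 9/25*1/5, 8/25 + 9/25*4/5) = [49/125, 76/125)
  'e': [8/25 + 9/25*4/5, 8/25 + 9/25*1/1) = [76/125, 17/25)
  emit 'c', narrow to [8/25, 49/125)

Answer: 8/25 49/125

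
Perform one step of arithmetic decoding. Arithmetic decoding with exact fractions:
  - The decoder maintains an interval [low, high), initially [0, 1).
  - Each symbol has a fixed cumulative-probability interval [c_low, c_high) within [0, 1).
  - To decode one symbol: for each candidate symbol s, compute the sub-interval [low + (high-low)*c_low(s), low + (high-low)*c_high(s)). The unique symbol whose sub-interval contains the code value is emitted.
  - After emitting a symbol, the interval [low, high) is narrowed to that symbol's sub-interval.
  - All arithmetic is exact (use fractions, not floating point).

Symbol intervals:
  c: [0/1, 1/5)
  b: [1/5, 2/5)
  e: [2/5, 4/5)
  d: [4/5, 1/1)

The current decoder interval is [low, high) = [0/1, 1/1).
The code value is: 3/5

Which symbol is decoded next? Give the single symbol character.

Answer: e

Derivation:
Interval width = high − low = 1/1 − 0/1 = 1/1
Scaled code = (code − low) / width = (3/5 − 0/1) / 1/1 = 3/5
  c: [0/1, 1/5) 
  b: [1/5, 2/5) 
  e: [2/5, 4/5) ← scaled code falls here ✓
  d: [4/5, 1/1) 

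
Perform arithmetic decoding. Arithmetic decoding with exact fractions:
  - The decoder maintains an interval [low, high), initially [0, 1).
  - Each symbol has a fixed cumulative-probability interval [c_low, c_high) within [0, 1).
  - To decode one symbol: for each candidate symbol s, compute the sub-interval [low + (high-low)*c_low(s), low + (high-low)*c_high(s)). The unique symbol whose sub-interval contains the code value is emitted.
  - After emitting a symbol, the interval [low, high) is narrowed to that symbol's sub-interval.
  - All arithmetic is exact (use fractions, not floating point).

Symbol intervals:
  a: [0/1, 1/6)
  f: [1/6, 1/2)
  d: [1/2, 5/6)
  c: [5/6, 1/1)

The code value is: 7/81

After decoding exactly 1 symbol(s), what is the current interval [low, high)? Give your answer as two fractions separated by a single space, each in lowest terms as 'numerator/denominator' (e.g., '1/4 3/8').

Answer: 0/1 1/6

Derivation:
Step 1: interval [0/1, 1/1), width = 1/1 - 0/1 = 1/1
  'a': [0/1 + 1/1*0/1, 0/1 + 1/1*1/6) = [0/1, 1/6) <- contains code 7/81
  'f': [0/1 + 1/1*1/6, 0/1 + 1/1*1/2) = [1/6, 1/2)
  'd': [0/1 + 1/1*1/2, 0/1 + 1/1*5/6) = [1/2, 5/6)
  'c': [0/1 + 1/1*5/6, 0/1 + 1/1*1/1) = [5/6, 1/1)
  emit 'a', narrow to [0/1, 1/6)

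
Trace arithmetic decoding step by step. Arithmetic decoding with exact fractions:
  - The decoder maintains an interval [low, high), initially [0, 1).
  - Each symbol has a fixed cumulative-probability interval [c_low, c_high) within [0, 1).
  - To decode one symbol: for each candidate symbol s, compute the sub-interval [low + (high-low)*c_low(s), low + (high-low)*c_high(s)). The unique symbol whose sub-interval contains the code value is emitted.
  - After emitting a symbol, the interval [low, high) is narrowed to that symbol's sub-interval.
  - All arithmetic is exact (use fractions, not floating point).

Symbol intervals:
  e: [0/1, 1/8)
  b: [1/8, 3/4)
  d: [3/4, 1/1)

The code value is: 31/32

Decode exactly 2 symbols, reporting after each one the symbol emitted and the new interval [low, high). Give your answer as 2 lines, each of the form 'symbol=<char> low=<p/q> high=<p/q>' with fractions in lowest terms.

Answer: symbol=d low=3/4 high=1/1
symbol=d low=15/16 high=1/1

Derivation:
Step 1: interval [0/1, 1/1), width = 1/1 - 0/1 = 1/1
  'e': [0/1 + 1/1*0/1, 0/1 + 1/1*1/8) = [0/1, 1/8)
  'b': [0/1 + 1/1*1/8, 0/1 + 1/1*3/4) = [1/8, 3/4)
  'd': [0/1 + 1/1*3/4, 0/1 + 1/1*1/1) = [3/4, 1/1) <- contains code 31/32
  emit 'd', narrow to [3/4, 1/1)
Step 2: interval [3/4, 1/1), width = 1/1 - 3/4 = 1/4
  'e': [3/4 + 1/4*0/1, 3/4 + 1/4*1/8) = [3/4, 25/32)
  'b': [3/4 + 1/4*1/8, 3/4 + 1/4*3/4) = [25/32, 15/16)
  'd': [3/4 + 1/4*3/4, 3/4 + 1/4*1/1) = [15/16, 1/1) <- contains code 31/32
  emit 'd', narrow to [15/16, 1/1)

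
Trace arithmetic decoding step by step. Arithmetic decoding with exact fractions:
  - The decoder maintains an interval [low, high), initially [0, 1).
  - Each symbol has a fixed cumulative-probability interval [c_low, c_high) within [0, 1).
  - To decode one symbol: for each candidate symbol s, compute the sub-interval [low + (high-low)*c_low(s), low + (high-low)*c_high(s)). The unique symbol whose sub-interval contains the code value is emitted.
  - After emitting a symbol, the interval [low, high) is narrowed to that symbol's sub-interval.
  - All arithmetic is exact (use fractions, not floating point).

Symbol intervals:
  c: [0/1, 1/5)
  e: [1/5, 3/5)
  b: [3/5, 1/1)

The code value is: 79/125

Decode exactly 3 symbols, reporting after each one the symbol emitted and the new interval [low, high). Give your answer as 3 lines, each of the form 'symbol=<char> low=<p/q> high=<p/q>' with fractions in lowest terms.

Step 1: interval [0/1, 1/1), width = 1/1 - 0/1 = 1/1
  'c': [0/1 + 1/1*0/1, 0/1 + 1/1*1/5) = [0/1, 1/5)
  'e': [0/1 + 1/1*1/5, 0/1 + 1/1*3/5) = [1/5, 3/5)
  'b': [0/1 + 1/1*3/5, 0/1 + 1/1*1/1) = [3/5, 1/1) <- contains code 79/125
  emit 'b', narrow to [3/5, 1/1)
Step 2: interval [3/5, 1/1), width = 1/1 - 3/5 = 2/5
  'c': [3/5 + 2/5*0/1, 3/5 + 2/5*1/5) = [3/5, 17/25) <- contains code 79/125
  'e': [3/5 + 2/5*1/5, 3/5 + 2/5*3/5) = [17/25, 21/25)
  'b': [3/5 + 2/5*3/5, 3/5 + 2/5*1/1) = [21/25, 1/1)
  emit 'c', narrow to [3/5, 17/25)
Step 3: interval [3/5, 17/25), width = 17/25 - 3/5 = 2/25
  'c': [3/5 + 2/25*0/1, 3/5 + 2/25*1/5) = [3/5, 77/125)
  'e': [3/5 + 2/25*1/5, 3/5 + 2/25*3/5) = [77/125, 81/125) <- contains code 79/125
  'b': [3/5 + 2/25*3/5, 3/5 + 2/25*1/1) = [81/125, 17/25)
  emit 'e', narrow to [77/125, 81/125)

Answer: symbol=b low=3/5 high=1/1
symbol=c low=3/5 high=17/25
symbol=e low=77/125 high=81/125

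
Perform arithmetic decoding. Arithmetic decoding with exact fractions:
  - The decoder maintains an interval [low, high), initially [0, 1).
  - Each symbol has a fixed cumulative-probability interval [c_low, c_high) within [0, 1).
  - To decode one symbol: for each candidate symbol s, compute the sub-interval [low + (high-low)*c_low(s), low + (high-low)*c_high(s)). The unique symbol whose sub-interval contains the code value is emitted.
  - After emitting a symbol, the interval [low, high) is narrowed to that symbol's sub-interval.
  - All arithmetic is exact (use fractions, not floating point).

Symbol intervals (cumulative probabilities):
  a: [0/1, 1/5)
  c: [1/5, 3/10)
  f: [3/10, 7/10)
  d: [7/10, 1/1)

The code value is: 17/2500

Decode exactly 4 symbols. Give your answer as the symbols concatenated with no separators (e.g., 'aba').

Step 1: interval [0/1, 1/1), width = 1/1 - 0/1 = 1/1
  'a': [0/1 + 1/1*0/1, 0/1 + 1/1*1/5) = [0/1, 1/5) <- contains code 17/2500
  'c': [0/1 + 1/1*1/5, 0/1 + 1/1*3/10) = [1/5, 3/10)
  'f': [0/1 + 1/1*3/10, 0/1 + 1/1*7/10) = [3/10, 7/10)
  'd': [0/1 + 1/1*7/10, 0/1 + 1/1*1/1) = [7/10, 1/1)
  emit 'a', narrow to [0/1, 1/5)
Step 2: interval [0/1, 1/5), width = 1/5 - 0/1 = 1/5
  'a': [0/1 + 1/5*0/1, 0/1 + 1/5*1/5) = [0/1, 1/25) <- contains code 17/2500
  'c': [0/1 + 1/5*1/5, 0/1 + 1/5*3/10) = [1/25, 3/50)
  'f': [0/1 + 1/5*3/10, 0/1 + 1/5*7/10) = [3/50, 7/50)
  'd': [0/1 + 1/5*7/10, 0/1 + 1/5*1/1) = [7/50, 1/5)
  emit 'a', narrow to [0/1, 1/25)
Step 3: interval [0/1, 1/25), width = 1/25 - 0/1 = 1/25
  'a': [0/1 + 1/25*0/1, 0/1 + 1/25*1/5) = [0/1, 1/125) <- contains code 17/2500
  'c': [0/1 + 1/25*1/5, 0/1 + 1/25*3/10) = [1/125, 3/250)
  'f': [0/1 + 1/25*3/10, 0/1 + 1/25*7/10) = [3/250, 7/250)
  'd': [0/1 + 1/25*7/10, 0/1 + 1/25*1/1) = [7/250, 1/25)
  emit 'a', narrow to [0/1, 1/125)
Step 4: interval [0/1, 1/125), width = 1/125 - 0/1 = 1/125
  'a': [0/1 + 1/125*0/1, 0/1 + 1/125*1/5) = [0/1, 1/625)
  'c': [0/1 + 1/125*1/5, 0/1 + 1/125*3/10) = [1/625, 3/1250)
  'f': [0/1 + 1/125*3/10, 0/1 + 1/125*7/10) = [3/1250, 7/1250)
  'd': [0/1 + 1/125*7/10, 0/1 + 1/125*1/1) = [7/1250, 1/125) <- contains code 17/2500
  emit 'd', narrow to [7/1250, 1/125)

Answer: aaad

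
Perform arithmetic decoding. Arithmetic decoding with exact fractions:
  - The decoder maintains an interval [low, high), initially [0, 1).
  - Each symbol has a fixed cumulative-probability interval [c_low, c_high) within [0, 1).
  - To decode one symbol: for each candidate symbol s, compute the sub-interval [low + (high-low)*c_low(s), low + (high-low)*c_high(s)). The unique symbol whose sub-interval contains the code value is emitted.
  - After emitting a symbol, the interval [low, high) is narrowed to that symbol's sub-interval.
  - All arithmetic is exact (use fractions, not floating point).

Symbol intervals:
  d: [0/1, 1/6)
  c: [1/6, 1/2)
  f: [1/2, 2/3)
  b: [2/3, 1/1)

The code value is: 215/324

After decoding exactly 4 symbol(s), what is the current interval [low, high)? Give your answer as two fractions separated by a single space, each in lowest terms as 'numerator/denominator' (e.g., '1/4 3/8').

Step 1: interval [0/1, 1/1), width = 1/1 - 0/1 = 1/1
  'd': [0/1 + 1/1*0/1, 0/1 + 1/1*1/6) = [0/1, 1/6)
  'c': [0/1 + 1/1*1/6, 0/1 + 1/1*1/2) = [1/6, 1/2)
  'f': [0/1 + 1/1*1/2, 0/1 + 1/1*2/3) = [1/2, 2/3) <- contains code 215/324
  'b': [0/1 + 1/1*2/3, 0/1 + 1/1*1/1) = [2/3, 1/1)
  emit 'f', narrow to [1/2, 2/3)
Step 2: interval [1/2, 2/3), width = 2/3 - 1/2 = 1/6
  'd': [1/2 + 1/6*0/1, 1/2 + 1/6*1/6) = [1/2, 19/36)
  'c': [1/2 + 1/6*1/6, 1/2 + 1/6*1/2) = [19/36, 7/12)
  'f': [1/2 + 1/6*1/2, 1/2 + 1/6*2/3) = [7/12, 11/18)
  'b': [1/2 + 1/6*2/3, 1/2 + 1/6*1/1) = [11/18, 2/3) <- contains code 215/324
  emit 'b', narrow to [11/18, 2/3)
Step 3: interval [11/18, 2/3), width = 2/3 - 11/18 = 1/18
  'd': [11/18 + 1/18*0/1, 11/18 + 1/18*1/6) = [11/18, 67/108)
  'c': [11/18 + 1/18*1/6, 11/18 + 1/18*1/2) = [67/108, 23/36)
  'f': [11/18 + 1/18*1/2, 11/18 + 1/18*2/3) = [23/36, 35/54)
  'b': [11/18 + 1/18*2/3, 11/18 + 1/18*1/1) = [35/54, 2/3) <- contains code 215/324
  emit 'b', narrow to [35/54, 2/3)
Step 4: interval [35/54, 2/3), width = 2/3 - 35/54 = 1/54
  'd': [35/54 + 1/54*0/1, 35/54 + 1/54*1/6) = [35/54, 211/324)
  'c': [35/54 + 1/54*1/6, 35/54 + 1/54*1/2) = [211/324, 71/108)
  'f': [35/54 + 1/54*1/2, 35/54 + 1/54*2/3) = [71/108, 107/162)
  'b': [35/54 + 1/54*2/3, 35/54 + 1/54*1/1) = [107/162, 2/3) <- contains code 215/324
  emit 'b', narrow to [107/162, 2/3)

Answer: 107/162 2/3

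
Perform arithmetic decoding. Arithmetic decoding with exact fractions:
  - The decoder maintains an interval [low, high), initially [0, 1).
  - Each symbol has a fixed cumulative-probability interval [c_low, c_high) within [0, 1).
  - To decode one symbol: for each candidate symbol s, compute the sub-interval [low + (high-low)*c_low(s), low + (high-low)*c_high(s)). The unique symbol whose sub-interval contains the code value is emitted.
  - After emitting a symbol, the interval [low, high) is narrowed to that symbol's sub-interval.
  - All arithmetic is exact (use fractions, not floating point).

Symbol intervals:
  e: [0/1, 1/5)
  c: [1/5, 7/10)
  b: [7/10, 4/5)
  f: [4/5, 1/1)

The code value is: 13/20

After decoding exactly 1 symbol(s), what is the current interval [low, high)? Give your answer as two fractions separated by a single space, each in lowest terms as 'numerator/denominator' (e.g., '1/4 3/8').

Step 1: interval [0/1, 1/1), width = 1/1 - 0/1 = 1/1
  'e': [0/1 + 1/1*0/1, 0/1 + 1/1*1/5) = [0/1, 1/5)
  'c': [0/1 + 1/1*1/5, 0/1 + 1/1*7/10) = [1/5, 7/10) <- contains code 13/20
  'b': [0/1 + 1/1*7/10, 0/1 + 1/1*4/5) = [7/10, 4/5)
  'f': [0/1 + 1/1*4/5, 0/1 + 1/1*1/1) = [4/5, 1/1)
  emit 'c', narrow to [1/5, 7/10)

Answer: 1/5 7/10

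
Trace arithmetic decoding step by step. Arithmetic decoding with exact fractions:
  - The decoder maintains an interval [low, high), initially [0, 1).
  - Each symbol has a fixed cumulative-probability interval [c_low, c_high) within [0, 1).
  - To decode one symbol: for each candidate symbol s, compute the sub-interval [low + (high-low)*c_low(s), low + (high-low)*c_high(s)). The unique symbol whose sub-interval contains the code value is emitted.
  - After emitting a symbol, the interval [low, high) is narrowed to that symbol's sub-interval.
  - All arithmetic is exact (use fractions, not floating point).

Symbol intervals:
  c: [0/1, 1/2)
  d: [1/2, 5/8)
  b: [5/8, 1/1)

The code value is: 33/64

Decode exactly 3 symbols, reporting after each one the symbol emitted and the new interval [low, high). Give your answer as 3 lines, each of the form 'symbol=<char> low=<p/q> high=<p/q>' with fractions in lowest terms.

Answer: symbol=d low=1/2 high=5/8
symbol=c low=1/2 high=9/16
symbol=c low=1/2 high=17/32

Derivation:
Step 1: interval [0/1, 1/1), width = 1/1 - 0/1 = 1/1
  'c': [0/1 + 1/1*0/1, 0/1 + 1/1*1/2) = [0/1, 1/2)
  'd': [0/1 + 1/1*1/2, 0/1 + 1/1*5/8) = [1/2, 5/8) <- contains code 33/64
  'b': [0/1 + 1/1*5/8, 0/1 + 1/1*1/1) = [5/8, 1/1)
  emit 'd', narrow to [1/2, 5/8)
Step 2: interval [1/2, 5/8), width = 5/8 - 1/2 = 1/8
  'c': [1/2 + 1/8*0/1, 1/2 + 1/8*1/2) = [1/2, 9/16) <- contains code 33/64
  'd': [1/2 + 1/8*1/2, 1/2 + 1/8*5/8) = [9/16, 37/64)
  'b': [1/2 + 1/8*5/8, 1/2 + 1/8*1/1) = [37/64, 5/8)
  emit 'c', narrow to [1/2, 9/16)
Step 3: interval [1/2, 9/16), width = 9/16 - 1/2 = 1/16
  'c': [1/2 + 1/16*0/1, 1/2 + 1/16*1/2) = [1/2, 17/32) <- contains code 33/64
  'd': [1/2 + 1/16*1/2, 1/2 + 1/16*5/8) = [17/32, 69/128)
  'b': [1/2 + 1/16*5/8, 1/2 + 1/16*1/1) = [69/128, 9/16)
  emit 'c', narrow to [1/2, 17/32)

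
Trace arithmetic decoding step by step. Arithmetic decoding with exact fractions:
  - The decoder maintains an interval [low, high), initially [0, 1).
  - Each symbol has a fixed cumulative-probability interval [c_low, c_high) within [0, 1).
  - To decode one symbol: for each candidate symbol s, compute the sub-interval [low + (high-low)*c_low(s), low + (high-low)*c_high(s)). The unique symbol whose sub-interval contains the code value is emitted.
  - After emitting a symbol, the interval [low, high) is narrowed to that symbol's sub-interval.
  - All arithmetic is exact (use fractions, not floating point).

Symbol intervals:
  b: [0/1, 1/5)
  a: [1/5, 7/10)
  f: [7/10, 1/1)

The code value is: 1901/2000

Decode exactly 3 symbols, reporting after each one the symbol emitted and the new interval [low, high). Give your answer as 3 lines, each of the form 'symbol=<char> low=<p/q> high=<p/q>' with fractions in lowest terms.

Answer: symbol=f low=7/10 high=1/1
symbol=f low=91/100 high=1/1
symbol=a low=116/125 high=973/1000

Derivation:
Step 1: interval [0/1, 1/1), width = 1/1 - 0/1 = 1/1
  'b': [0/1 + 1/1*0/1, 0/1 + 1/1*1/5) = [0/1, 1/5)
  'a': [0/1 + 1/1*1/5, 0/1 + 1/1*7/10) = [1/5, 7/10)
  'f': [0/1 + 1/1*7/10, 0/1 + 1/1*1/1) = [7/10, 1/1) <- contains code 1901/2000
  emit 'f', narrow to [7/10, 1/1)
Step 2: interval [7/10, 1/1), width = 1/1 - 7/10 = 3/10
  'b': [7/10 + 3/10*0/1, 7/10 + 3/10*1/5) = [7/10, 19/25)
  'a': [7/10 + 3/10*1/5, 7/10 + 3/10*7/10) = [19/25, 91/100)
  'f': [7/10 + 3/10*7/10, 7/10 + 3/10*1/1) = [91/100, 1/1) <- contains code 1901/2000
  emit 'f', narrow to [91/100, 1/1)
Step 3: interval [91/100, 1/1), width = 1/1 - 91/100 = 9/100
  'b': [91/100 + 9/100*0/1, 91/100 + 9/100*1/5) = [91/100, 116/125)
  'a': [91/100 + 9/100*1/5, 91/100 + 9/100*7/10) = [116/125, 973/1000) <- contains code 1901/2000
  'f': [91/100 + 9/100*7/10, 91/100 + 9/100*1/1) = [973/1000, 1/1)
  emit 'a', narrow to [116/125, 973/1000)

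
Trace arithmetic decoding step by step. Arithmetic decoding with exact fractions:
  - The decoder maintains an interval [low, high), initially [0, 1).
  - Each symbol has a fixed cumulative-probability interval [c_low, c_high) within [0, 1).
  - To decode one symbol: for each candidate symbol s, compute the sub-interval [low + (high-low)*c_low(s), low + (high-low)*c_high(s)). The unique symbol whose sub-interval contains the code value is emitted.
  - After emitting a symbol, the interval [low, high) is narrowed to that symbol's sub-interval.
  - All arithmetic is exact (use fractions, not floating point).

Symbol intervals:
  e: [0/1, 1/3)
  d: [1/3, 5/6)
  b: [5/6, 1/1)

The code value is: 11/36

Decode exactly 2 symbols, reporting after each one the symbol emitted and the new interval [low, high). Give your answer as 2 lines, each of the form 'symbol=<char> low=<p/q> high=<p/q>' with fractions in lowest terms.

Step 1: interval [0/1, 1/1), width = 1/1 - 0/1 = 1/1
  'e': [0/1 + 1/1*0/1, 0/1 + 1/1*1/3) = [0/1, 1/3) <- contains code 11/36
  'd': [0/1 + 1/1*1/3, 0/1 + 1/1*5/6) = [1/3, 5/6)
  'b': [0/1 + 1/1*5/6, 0/1 + 1/1*1/1) = [5/6, 1/1)
  emit 'e', narrow to [0/1, 1/3)
Step 2: interval [0/1, 1/3), width = 1/3 - 0/1 = 1/3
  'e': [0/1 + 1/3*0/1, 0/1 + 1/3*1/3) = [0/1, 1/9)
  'd': [0/1 + 1/3*1/3, 0/1 + 1/3*5/6) = [1/9, 5/18)
  'b': [0/1 + 1/3*5/6, 0/1 + 1/3*1/1) = [5/18, 1/3) <- contains code 11/36
  emit 'b', narrow to [5/18, 1/3)

Answer: symbol=e low=0/1 high=1/3
symbol=b low=5/18 high=1/3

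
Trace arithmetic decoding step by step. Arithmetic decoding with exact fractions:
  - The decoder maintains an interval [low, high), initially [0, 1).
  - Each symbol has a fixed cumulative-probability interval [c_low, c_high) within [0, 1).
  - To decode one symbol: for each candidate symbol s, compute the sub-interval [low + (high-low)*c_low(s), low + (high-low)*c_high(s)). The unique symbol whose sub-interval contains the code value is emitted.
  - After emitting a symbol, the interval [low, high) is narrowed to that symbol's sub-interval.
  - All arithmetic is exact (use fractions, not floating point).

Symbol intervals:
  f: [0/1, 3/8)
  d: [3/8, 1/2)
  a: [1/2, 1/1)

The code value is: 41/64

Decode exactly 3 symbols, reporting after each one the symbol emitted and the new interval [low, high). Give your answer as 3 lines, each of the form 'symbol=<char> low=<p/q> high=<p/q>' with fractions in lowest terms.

Step 1: interval [0/1, 1/1), width = 1/1 - 0/1 = 1/1
  'f': [0/1 + 1/1*0/1, 0/1 + 1/1*3/8) = [0/1, 3/8)
  'd': [0/1 + 1/1*3/8, 0/1 + 1/1*1/2) = [3/8, 1/2)
  'a': [0/1 + 1/1*1/2, 0/1 + 1/1*1/1) = [1/2, 1/1) <- contains code 41/64
  emit 'a', narrow to [1/2, 1/1)
Step 2: interval [1/2, 1/1), width = 1/1 - 1/2 = 1/2
  'f': [1/2 + 1/2*0/1, 1/2 + 1/2*3/8) = [1/2, 11/16) <- contains code 41/64
  'd': [1/2 + 1/2*3/8, 1/2 + 1/2*1/2) = [11/16, 3/4)
  'a': [1/2 + 1/2*1/2, 1/2 + 1/2*1/1) = [3/4, 1/1)
  emit 'f', narrow to [1/2, 11/16)
Step 3: interval [1/2, 11/16), width = 11/16 - 1/2 = 3/16
  'f': [1/2 + 3/16*0/1, 1/2 + 3/16*3/8) = [1/2, 73/128)
  'd': [1/2 + 3/16*3/8, 1/2 + 3/16*1/2) = [73/128, 19/32)
  'a': [1/2 + 3/16*1/2, 1/2 + 3/16*1/1) = [19/32, 11/16) <- contains code 41/64
  emit 'a', narrow to [19/32, 11/16)

Answer: symbol=a low=1/2 high=1/1
symbol=f low=1/2 high=11/16
symbol=a low=19/32 high=11/16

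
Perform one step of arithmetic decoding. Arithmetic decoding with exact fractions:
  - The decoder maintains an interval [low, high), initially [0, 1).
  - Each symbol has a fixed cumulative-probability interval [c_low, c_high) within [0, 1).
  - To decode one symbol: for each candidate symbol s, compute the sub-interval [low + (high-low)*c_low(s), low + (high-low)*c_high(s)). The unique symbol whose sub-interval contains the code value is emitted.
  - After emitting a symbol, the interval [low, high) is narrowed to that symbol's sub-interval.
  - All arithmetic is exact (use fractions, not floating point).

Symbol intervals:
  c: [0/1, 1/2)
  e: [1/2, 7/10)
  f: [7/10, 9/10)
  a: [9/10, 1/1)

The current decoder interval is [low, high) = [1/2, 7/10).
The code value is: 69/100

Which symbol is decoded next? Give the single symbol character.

Interval width = high − low = 7/10 − 1/2 = 1/5
Scaled code = (code − low) / width = (69/100 − 1/2) / 1/5 = 19/20
  c: [0/1, 1/2) 
  e: [1/2, 7/10) 
  f: [7/10, 9/10) 
  a: [9/10, 1/1) ← scaled code falls here ✓

Answer: a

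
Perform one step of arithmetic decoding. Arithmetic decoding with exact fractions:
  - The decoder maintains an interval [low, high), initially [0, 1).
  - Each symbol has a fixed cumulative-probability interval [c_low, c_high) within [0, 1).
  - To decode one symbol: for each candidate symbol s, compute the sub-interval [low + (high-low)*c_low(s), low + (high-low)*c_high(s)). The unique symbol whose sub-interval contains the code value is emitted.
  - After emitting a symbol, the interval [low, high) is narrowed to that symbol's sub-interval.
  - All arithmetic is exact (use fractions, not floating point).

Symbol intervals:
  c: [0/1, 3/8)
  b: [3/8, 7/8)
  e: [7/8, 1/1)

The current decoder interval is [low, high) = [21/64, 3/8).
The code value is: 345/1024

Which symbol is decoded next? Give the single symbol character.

Answer: c

Derivation:
Interval width = high − low = 3/8 − 21/64 = 3/64
Scaled code = (code − low) / width = (345/1024 − 21/64) / 3/64 = 3/16
  c: [0/1, 3/8) ← scaled code falls here ✓
  b: [3/8, 7/8) 
  e: [7/8, 1/1) 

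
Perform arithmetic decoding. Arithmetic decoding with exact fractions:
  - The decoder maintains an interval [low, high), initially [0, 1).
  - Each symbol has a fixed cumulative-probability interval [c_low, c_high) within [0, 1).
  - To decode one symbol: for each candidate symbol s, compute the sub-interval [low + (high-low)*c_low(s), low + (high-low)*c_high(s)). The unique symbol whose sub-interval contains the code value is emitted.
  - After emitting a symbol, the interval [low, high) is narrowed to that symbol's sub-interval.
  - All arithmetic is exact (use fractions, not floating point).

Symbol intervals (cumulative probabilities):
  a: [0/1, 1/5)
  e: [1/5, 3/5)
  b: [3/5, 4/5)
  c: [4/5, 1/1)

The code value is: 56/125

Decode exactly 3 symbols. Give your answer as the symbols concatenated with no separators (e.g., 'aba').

Answer: eba

Derivation:
Step 1: interval [0/1, 1/1), width = 1/1 - 0/1 = 1/1
  'a': [0/1 + 1/1*0/1, 0/1 + 1/1*1/5) = [0/1, 1/5)
  'e': [0/1 + 1/1*1/5, 0/1 + 1/1*3/5) = [1/5, 3/5) <- contains code 56/125
  'b': [0/1 + 1/1*3/5, 0/1 + 1/1*4/5) = [3/5, 4/5)
  'c': [0/1 + 1/1*4/5, 0/1 + 1/1*1/1) = [4/5, 1/1)
  emit 'e', narrow to [1/5, 3/5)
Step 2: interval [1/5, 3/5), width = 3/5 - 1/5 = 2/5
  'a': [1/5 + 2/5*0/1, 1/5 + 2/5*1/5) = [1/5, 7/25)
  'e': [1/5 + 2/5*1/5, 1/5 + 2/5*3/5) = [7/25, 11/25)
  'b': [1/5 + 2/5*3/5, 1/5 + 2/5*4/5) = [11/25, 13/25) <- contains code 56/125
  'c': [1/5 + 2/5*4/5, 1/5 + 2/5*1/1) = [13/25, 3/5)
  emit 'b', narrow to [11/25, 13/25)
Step 3: interval [11/25, 13/25), width = 13/25 - 11/25 = 2/25
  'a': [11/25 + 2/25*0/1, 11/25 + 2/25*1/5) = [11/25, 57/125) <- contains code 56/125
  'e': [11/25 + 2/25*1/5, 11/25 + 2/25*3/5) = [57/125, 61/125)
  'b': [11/25 + 2/25*3/5, 11/25 + 2/25*4/5) = [61/125, 63/125)
  'c': [11/25 + 2/25*4/5, 11/25 + 2/25*1/1) = [63/125, 13/25)
  emit 'a', narrow to [11/25, 57/125)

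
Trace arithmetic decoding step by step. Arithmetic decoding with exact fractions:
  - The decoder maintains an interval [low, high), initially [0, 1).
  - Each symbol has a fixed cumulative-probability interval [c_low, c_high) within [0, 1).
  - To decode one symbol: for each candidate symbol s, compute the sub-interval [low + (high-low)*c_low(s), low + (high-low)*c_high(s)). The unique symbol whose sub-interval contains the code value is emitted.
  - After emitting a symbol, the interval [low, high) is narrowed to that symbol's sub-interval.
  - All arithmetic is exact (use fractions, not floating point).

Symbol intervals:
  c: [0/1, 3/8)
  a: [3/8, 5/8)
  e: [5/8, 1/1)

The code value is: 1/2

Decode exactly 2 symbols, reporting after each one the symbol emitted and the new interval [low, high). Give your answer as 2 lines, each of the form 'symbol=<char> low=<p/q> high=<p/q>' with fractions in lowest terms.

Answer: symbol=a low=3/8 high=5/8
symbol=a low=15/32 high=17/32

Derivation:
Step 1: interval [0/1, 1/1), width = 1/1 - 0/1 = 1/1
  'c': [0/1 + 1/1*0/1, 0/1 + 1/1*3/8) = [0/1, 3/8)
  'a': [0/1 + 1/1*3/8, 0/1 + 1/1*5/8) = [3/8, 5/8) <- contains code 1/2
  'e': [0/1 + 1/1*5/8, 0/1 + 1/1*1/1) = [5/8, 1/1)
  emit 'a', narrow to [3/8, 5/8)
Step 2: interval [3/8, 5/8), width = 5/8 - 3/8 = 1/4
  'c': [3/8 + 1/4*0/1, 3/8 + 1/4*3/8) = [3/8, 15/32)
  'a': [3/8 + 1/4*3/8, 3/8 + 1/4*5/8) = [15/32, 17/32) <- contains code 1/2
  'e': [3/8 + 1/4*5/8, 3/8 + 1/4*1/1) = [17/32, 5/8)
  emit 'a', narrow to [15/32, 17/32)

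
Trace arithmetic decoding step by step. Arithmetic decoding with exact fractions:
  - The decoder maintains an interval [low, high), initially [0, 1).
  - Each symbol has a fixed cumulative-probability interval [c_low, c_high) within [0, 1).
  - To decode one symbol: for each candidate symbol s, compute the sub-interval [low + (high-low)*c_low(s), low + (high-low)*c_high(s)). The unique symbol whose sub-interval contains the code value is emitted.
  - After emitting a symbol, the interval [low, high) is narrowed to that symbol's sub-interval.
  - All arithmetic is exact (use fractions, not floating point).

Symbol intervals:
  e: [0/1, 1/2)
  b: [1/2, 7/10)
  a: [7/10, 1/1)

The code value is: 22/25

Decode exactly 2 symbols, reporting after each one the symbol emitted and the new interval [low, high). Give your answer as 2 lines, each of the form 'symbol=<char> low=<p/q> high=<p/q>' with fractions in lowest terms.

Answer: symbol=a low=7/10 high=1/1
symbol=b low=17/20 high=91/100

Derivation:
Step 1: interval [0/1, 1/1), width = 1/1 - 0/1 = 1/1
  'e': [0/1 + 1/1*0/1, 0/1 + 1/1*1/2) = [0/1, 1/2)
  'b': [0/1 + 1/1*1/2, 0/1 + 1/1*7/10) = [1/2, 7/10)
  'a': [0/1 + 1/1*7/10, 0/1 + 1/1*1/1) = [7/10, 1/1) <- contains code 22/25
  emit 'a', narrow to [7/10, 1/1)
Step 2: interval [7/10, 1/1), width = 1/1 - 7/10 = 3/10
  'e': [7/10 + 3/10*0/1, 7/10 + 3/10*1/2) = [7/10, 17/20)
  'b': [7/10 + 3/10*1/2, 7/10 + 3/10*7/10) = [17/20, 91/100) <- contains code 22/25
  'a': [7/10 + 3/10*7/10, 7/10 + 3/10*1/1) = [91/100, 1/1)
  emit 'b', narrow to [17/20, 91/100)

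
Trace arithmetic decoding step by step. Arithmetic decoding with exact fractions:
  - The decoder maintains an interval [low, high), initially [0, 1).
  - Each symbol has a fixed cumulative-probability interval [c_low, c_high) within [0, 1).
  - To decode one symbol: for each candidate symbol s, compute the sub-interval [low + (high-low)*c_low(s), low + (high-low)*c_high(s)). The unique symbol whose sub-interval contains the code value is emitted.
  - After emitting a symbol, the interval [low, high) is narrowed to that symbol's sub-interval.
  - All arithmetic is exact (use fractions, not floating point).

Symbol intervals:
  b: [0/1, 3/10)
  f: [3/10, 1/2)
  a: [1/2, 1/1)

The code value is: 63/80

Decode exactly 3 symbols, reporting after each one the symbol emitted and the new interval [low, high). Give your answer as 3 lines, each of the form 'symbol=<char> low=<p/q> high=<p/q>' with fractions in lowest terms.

Answer: symbol=a low=1/2 high=1/1
symbol=a low=3/4 high=1/1
symbol=b low=3/4 high=33/40

Derivation:
Step 1: interval [0/1, 1/1), width = 1/1 - 0/1 = 1/1
  'b': [0/1 + 1/1*0/1, 0/1 + 1/1*3/10) = [0/1, 3/10)
  'f': [0/1 + 1/1*3/10, 0/1 + 1/1*1/2) = [3/10, 1/2)
  'a': [0/1 + 1/1*1/2, 0/1 + 1/1*1/1) = [1/2, 1/1) <- contains code 63/80
  emit 'a', narrow to [1/2, 1/1)
Step 2: interval [1/2, 1/1), width = 1/1 - 1/2 = 1/2
  'b': [1/2 + 1/2*0/1, 1/2 + 1/2*3/10) = [1/2, 13/20)
  'f': [1/2 + 1/2*3/10, 1/2 + 1/2*1/2) = [13/20, 3/4)
  'a': [1/2 + 1/2*1/2, 1/2 + 1/2*1/1) = [3/4, 1/1) <- contains code 63/80
  emit 'a', narrow to [3/4, 1/1)
Step 3: interval [3/4, 1/1), width = 1/1 - 3/4 = 1/4
  'b': [3/4 + 1/4*0/1, 3/4 + 1/4*3/10) = [3/4, 33/40) <- contains code 63/80
  'f': [3/4 + 1/4*3/10, 3/4 + 1/4*1/2) = [33/40, 7/8)
  'a': [3/4 + 1/4*1/2, 3/4 + 1/4*1/1) = [7/8, 1/1)
  emit 'b', narrow to [3/4, 33/40)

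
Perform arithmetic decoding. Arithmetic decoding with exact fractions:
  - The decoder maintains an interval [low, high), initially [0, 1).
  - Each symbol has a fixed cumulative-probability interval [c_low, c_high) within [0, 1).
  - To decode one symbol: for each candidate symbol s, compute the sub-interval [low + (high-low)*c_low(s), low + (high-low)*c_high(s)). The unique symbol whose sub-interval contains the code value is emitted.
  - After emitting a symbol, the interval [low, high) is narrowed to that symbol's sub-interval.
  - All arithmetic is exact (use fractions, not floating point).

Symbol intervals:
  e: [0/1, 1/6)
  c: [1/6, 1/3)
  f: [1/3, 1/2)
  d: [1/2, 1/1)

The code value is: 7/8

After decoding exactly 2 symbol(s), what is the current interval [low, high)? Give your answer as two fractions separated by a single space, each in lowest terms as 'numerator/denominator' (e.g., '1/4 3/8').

Answer: 3/4 1/1

Derivation:
Step 1: interval [0/1, 1/1), width = 1/1 - 0/1 = 1/1
  'e': [0/1 + 1/1*0/1, 0/1 + 1/1*1/6) = [0/1, 1/6)
  'c': [0/1 + 1/1*1/6, 0/1 + 1/1*1/3) = [1/6, 1/3)
  'f': [0/1 + 1/1*1/3, 0/1 + 1/1*1/2) = [1/3, 1/2)
  'd': [0/1 + 1/1*1/2, 0/1 + 1/1*1/1) = [1/2, 1/1) <- contains code 7/8
  emit 'd', narrow to [1/2, 1/1)
Step 2: interval [1/2, 1/1), width = 1/1 - 1/2 = 1/2
  'e': [1/2 + 1/2*0/1, 1/2 + 1/2*1/6) = [1/2, 7/12)
  'c': [1/2 + 1/2*1/6, 1/2 + 1/2*1/3) = [7/12, 2/3)
  'f': [1/2 + 1/2*1/3, 1/2 + 1/2*1/2) = [2/3, 3/4)
  'd': [1/2 + 1/2*1/2, 1/2 + 1/2*1/1) = [3/4, 1/1) <- contains code 7/8
  emit 'd', narrow to [3/4, 1/1)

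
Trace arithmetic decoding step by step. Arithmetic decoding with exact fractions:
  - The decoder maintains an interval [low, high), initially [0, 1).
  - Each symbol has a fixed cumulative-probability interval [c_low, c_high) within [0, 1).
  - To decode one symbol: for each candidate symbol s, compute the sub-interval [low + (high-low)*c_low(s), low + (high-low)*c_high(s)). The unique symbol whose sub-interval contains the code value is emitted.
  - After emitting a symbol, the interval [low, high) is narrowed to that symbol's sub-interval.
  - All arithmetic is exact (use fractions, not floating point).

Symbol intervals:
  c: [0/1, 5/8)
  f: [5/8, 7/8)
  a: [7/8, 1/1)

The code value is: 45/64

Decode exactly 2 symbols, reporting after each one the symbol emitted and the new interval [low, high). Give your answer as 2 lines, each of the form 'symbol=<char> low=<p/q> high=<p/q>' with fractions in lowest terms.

Answer: symbol=f low=5/8 high=7/8
symbol=c low=5/8 high=25/32

Derivation:
Step 1: interval [0/1, 1/1), width = 1/1 - 0/1 = 1/1
  'c': [0/1 + 1/1*0/1, 0/1 + 1/1*5/8) = [0/1, 5/8)
  'f': [0/1 + 1/1*5/8, 0/1 + 1/1*7/8) = [5/8, 7/8) <- contains code 45/64
  'a': [0/1 + 1/1*7/8, 0/1 + 1/1*1/1) = [7/8, 1/1)
  emit 'f', narrow to [5/8, 7/8)
Step 2: interval [5/8, 7/8), width = 7/8 - 5/8 = 1/4
  'c': [5/8 + 1/4*0/1, 5/8 + 1/4*5/8) = [5/8, 25/32) <- contains code 45/64
  'f': [5/8 + 1/4*5/8, 5/8 + 1/4*7/8) = [25/32, 27/32)
  'a': [5/8 + 1/4*7/8, 5/8 + 1/4*1/1) = [27/32, 7/8)
  emit 'c', narrow to [5/8, 25/32)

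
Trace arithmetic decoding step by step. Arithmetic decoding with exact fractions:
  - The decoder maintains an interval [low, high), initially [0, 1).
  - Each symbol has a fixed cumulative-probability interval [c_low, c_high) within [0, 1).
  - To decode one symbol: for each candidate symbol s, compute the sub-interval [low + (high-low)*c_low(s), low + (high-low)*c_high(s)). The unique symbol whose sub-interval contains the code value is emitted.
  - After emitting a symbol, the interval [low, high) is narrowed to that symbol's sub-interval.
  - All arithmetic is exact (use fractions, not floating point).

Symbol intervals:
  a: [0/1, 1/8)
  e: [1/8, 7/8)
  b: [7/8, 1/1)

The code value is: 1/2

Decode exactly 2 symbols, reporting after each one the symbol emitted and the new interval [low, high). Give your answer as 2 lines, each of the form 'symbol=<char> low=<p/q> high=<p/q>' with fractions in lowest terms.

Step 1: interval [0/1, 1/1), width = 1/1 - 0/1 = 1/1
  'a': [0/1 + 1/1*0/1, 0/1 + 1/1*1/8) = [0/1, 1/8)
  'e': [0/1 + 1/1*1/8, 0/1 + 1/1*7/8) = [1/8, 7/8) <- contains code 1/2
  'b': [0/1 + 1/1*7/8, 0/1 + 1/1*1/1) = [7/8, 1/1)
  emit 'e', narrow to [1/8, 7/8)
Step 2: interval [1/8, 7/8), width = 7/8 - 1/8 = 3/4
  'a': [1/8 + 3/4*0/1, 1/8 + 3/4*1/8) = [1/8, 7/32)
  'e': [1/8 + 3/4*1/8, 1/8 + 3/4*7/8) = [7/32, 25/32) <- contains code 1/2
  'b': [1/8 + 3/4*7/8, 1/8 + 3/4*1/1) = [25/32, 7/8)
  emit 'e', narrow to [7/32, 25/32)

Answer: symbol=e low=1/8 high=7/8
symbol=e low=7/32 high=25/32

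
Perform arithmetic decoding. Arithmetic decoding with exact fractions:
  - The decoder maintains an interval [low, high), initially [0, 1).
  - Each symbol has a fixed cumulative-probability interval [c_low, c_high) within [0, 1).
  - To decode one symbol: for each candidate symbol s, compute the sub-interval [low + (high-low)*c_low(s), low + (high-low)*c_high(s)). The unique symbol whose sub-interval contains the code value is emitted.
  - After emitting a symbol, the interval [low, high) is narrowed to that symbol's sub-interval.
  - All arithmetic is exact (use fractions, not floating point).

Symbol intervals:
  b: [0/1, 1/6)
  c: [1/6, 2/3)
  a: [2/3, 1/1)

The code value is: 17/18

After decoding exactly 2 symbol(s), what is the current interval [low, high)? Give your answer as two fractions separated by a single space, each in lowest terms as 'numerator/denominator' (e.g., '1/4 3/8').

Step 1: interval [0/1, 1/1), width = 1/1 - 0/1 = 1/1
  'b': [0/1 + 1/1*0/1, 0/1 + 1/1*1/6) = [0/1, 1/6)
  'c': [0/1 + 1/1*1/6, 0/1 + 1/1*2/3) = [1/6, 2/3)
  'a': [0/1 + 1/1*2/3, 0/1 + 1/1*1/1) = [2/3, 1/1) <- contains code 17/18
  emit 'a', narrow to [2/3, 1/1)
Step 2: interval [2/3, 1/1), width = 1/1 - 2/3 = 1/3
  'b': [2/3 + 1/3*0/1, 2/3 + 1/3*1/6) = [2/3, 13/18)
  'c': [2/3 + 1/3*1/6, 2/3 + 1/3*2/3) = [13/18, 8/9)
  'a': [2/3 + 1/3*2/3, 2/3 + 1/3*1/1) = [8/9, 1/1) <- contains code 17/18
  emit 'a', narrow to [8/9, 1/1)

Answer: 8/9 1/1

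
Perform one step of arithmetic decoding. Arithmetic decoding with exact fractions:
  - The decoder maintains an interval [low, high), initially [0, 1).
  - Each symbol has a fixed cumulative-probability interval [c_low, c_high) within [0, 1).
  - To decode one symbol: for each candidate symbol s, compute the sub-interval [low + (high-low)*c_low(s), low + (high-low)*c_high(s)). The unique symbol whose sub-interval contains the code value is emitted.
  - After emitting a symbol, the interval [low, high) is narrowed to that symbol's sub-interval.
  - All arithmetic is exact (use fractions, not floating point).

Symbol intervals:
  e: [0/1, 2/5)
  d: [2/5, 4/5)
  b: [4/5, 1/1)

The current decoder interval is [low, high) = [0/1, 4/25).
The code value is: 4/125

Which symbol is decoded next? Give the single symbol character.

Answer: e

Derivation:
Interval width = high − low = 4/25 − 0/1 = 4/25
Scaled code = (code − low) / width = (4/125 − 0/1) / 4/25 = 1/5
  e: [0/1, 2/5) ← scaled code falls here ✓
  d: [2/5, 4/5) 
  b: [4/5, 1/1) 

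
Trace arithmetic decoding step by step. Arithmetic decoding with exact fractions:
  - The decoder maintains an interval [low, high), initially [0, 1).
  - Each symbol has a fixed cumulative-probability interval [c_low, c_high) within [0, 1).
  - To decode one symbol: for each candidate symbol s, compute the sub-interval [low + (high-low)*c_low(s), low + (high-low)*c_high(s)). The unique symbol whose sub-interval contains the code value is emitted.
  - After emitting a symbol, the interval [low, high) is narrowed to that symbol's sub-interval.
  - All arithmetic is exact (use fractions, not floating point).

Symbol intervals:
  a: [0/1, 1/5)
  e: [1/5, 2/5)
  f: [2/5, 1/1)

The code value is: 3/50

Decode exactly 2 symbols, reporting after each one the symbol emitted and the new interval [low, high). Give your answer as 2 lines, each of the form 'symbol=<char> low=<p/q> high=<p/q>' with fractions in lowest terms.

Answer: symbol=a low=0/1 high=1/5
symbol=e low=1/25 high=2/25

Derivation:
Step 1: interval [0/1, 1/1), width = 1/1 - 0/1 = 1/1
  'a': [0/1 + 1/1*0/1, 0/1 + 1/1*1/5) = [0/1, 1/5) <- contains code 3/50
  'e': [0/1 + 1/1*1/5, 0/1 + 1/1*2/5) = [1/5, 2/5)
  'f': [0/1 + 1/1*2/5, 0/1 + 1/1*1/1) = [2/5, 1/1)
  emit 'a', narrow to [0/1, 1/5)
Step 2: interval [0/1, 1/5), width = 1/5 - 0/1 = 1/5
  'a': [0/1 + 1/5*0/1, 0/1 + 1/5*1/5) = [0/1, 1/25)
  'e': [0/1 + 1/5*1/5, 0/1 + 1/5*2/5) = [1/25, 2/25) <- contains code 3/50
  'f': [0/1 + 1/5*2/5, 0/1 + 1/5*1/1) = [2/25, 1/5)
  emit 'e', narrow to [1/25, 2/25)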